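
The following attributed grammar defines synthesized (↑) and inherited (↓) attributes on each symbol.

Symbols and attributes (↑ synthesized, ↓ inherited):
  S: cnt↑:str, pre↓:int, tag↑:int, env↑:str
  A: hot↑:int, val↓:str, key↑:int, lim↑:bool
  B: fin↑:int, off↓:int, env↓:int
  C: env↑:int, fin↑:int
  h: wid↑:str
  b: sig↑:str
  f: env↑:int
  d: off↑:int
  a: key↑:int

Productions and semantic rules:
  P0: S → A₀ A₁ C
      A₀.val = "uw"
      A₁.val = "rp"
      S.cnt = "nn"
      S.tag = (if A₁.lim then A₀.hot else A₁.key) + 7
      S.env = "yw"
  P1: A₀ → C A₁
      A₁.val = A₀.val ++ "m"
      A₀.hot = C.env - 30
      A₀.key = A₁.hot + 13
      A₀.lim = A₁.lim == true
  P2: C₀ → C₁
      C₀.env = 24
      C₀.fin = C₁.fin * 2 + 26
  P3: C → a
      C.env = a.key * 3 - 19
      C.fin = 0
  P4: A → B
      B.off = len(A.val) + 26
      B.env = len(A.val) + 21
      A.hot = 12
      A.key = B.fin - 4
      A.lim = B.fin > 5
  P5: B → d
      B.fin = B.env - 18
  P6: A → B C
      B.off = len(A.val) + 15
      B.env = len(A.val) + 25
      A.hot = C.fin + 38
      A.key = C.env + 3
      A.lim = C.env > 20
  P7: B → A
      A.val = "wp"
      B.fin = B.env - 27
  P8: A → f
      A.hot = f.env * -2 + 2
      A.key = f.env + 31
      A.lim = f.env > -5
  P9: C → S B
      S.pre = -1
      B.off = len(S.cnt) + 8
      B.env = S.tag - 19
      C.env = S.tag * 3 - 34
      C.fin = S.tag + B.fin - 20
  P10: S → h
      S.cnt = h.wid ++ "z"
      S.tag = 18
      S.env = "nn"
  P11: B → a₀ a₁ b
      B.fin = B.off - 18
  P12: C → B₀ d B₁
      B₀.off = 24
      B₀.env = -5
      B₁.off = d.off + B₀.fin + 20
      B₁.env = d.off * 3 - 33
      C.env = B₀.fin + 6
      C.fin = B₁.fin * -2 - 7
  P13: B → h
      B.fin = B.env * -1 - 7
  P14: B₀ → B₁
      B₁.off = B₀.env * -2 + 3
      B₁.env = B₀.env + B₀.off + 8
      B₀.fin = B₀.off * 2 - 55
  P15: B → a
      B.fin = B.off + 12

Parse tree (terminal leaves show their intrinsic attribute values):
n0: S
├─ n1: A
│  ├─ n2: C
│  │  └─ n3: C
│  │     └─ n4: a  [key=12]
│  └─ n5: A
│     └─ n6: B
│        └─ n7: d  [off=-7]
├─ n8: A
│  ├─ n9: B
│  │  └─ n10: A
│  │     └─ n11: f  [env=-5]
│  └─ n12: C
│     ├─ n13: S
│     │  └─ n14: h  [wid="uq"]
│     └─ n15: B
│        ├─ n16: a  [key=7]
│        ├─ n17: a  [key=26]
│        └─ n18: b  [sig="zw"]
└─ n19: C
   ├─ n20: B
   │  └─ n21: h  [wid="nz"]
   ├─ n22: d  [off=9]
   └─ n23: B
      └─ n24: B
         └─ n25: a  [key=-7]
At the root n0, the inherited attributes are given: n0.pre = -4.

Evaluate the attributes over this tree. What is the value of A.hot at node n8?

1. n0.pre = -4  [given at root]
2. n1.val = "uw"  ["uw"]
3. n4.key = 12  [terminal]
4. n3.env = 17  [a.key * 3 - 19]
5. n3.fin = 0  [0]
6. n2.env = 24  [24]
7. n2.fin = 26  [C₁.fin * 2 + 26]
8. n5.val = "uwm"  [A₀.val ++ "m"]
9. n6.off = 29  [len(A.val) + 26]
10. n6.env = 24  [len(A.val) + 21]
11. n7.off = -7  [terminal]
12. n6.fin = 6  [B.env - 18]
13. n5.hot = 12  [12]
14. n5.key = 2  [B.fin - 4]
15. n5.lim = true  [B.fin > 5]
16. n1.hot = -6  [C.env - 30]
17. n1.key = 25  [A₁.hot + 13]
18. n1.lim = true  [A₁.lim == true]
19. n8.val = "rp"  ["rp"]
20. n9.off = 17  [len(A.val) + 15]
21. n9.env = 27  [len(A.val) + 25]
22. n10.val = "wp"  ["wp"]
23. n11.env = -5  [terminal]
24. n10.hot = 12  [f.env * -2 + 2]
25. n10.key = 26  [f.env + 31]
26. n10.lim = false  [f.env > -5]
27. n9.fin = 0  [B.env - 27]
28. n13.pre = -1  [-1]
29. n14.wid = "uq"  [terminal]
30. n13.cnt = "uqz"  [h.wid ++ "z"]
31. n13.tag = 18  [18]
32. n13.env = "nn"  ["nn"]
33. n15.off = 11  [len(S.cnt) + 8]
34. n15.env = -1  [S.tag - 19]
35. n16.key = 7  [terminal]
36. n17.key = 26  [terminal]
37. n18.sig = "zw"  [terminal]
38. n15.fin = -7  [B.off - 18]
39. n12.env = 20  [S.tag * 3 - 34]
40. n12.fin = -9  [S.tag + B.fin - 20]
41. n8.hot = 29  [C.fin + 38]
42. n8.key = 23  [C.env + 3]
43. n8.lim = false  [C.env > 20]
44. n20.off = 24  [24]
45. n20.env = -5  [-5]
46. n21.wid = "nz"  [terminal]
47. n20.fin = -2  [B.env * -1 - 7]
48. n22.off = 9  [terminal]
49. n23.off = 27  [d.off + B₀.fin + 20]
50. n23.env = -6  [d.off * 3 - 33]
51. n24.off = 15  [B₀.env * -2 + 3]
52. n24.env = 29  [B₀.env + B₀.off + 8]
53. n25.key = -7  [terminal]
54. n24.fin = 27  [B.off + 12]
55. n23.fin = -1  [B₀.off * 2 - 55]
56. n19.env = 4  [B₀.fin + 6]
57. n19.fin = -5  [B₁.fin * -2 - 7]
58. n0.cnt = "nn"  ["nn"]
59. n0.tag = 30  [(if A₁.lim then A₀.hot else A₁.key) + 7]
60. n0.env = "yw"  ["yw"]

29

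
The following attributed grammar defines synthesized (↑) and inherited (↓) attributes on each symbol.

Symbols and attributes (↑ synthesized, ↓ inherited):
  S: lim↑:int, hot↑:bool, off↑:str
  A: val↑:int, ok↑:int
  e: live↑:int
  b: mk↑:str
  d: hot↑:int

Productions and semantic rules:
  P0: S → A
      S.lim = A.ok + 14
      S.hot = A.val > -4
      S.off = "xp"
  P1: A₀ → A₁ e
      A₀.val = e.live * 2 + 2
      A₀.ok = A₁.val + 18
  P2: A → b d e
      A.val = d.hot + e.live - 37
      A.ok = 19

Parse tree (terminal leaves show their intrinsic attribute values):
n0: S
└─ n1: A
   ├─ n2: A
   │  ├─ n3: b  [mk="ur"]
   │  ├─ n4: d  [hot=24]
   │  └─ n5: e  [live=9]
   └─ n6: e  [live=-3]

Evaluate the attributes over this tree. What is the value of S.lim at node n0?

1. n3.mk = "ur"  [terminal]
2. n4.hot = 24  [terminal]
3. n5.live = 9  [terminal]
4. n2.val = -4  [d.hot + e.live - 37]
5. n2.ok = 19  [19]
6. n6.live = -3  [terminal]
7. n1.val = -4  [e.live * 2 + 2]
8. n1.ok = 14  [A₁.val + 18]
9. n0.lim = 28  [A.ok + 14]
10. n0.hot = false  [A.val > -4]
11. n0.off = "xp"  ["xp"]

28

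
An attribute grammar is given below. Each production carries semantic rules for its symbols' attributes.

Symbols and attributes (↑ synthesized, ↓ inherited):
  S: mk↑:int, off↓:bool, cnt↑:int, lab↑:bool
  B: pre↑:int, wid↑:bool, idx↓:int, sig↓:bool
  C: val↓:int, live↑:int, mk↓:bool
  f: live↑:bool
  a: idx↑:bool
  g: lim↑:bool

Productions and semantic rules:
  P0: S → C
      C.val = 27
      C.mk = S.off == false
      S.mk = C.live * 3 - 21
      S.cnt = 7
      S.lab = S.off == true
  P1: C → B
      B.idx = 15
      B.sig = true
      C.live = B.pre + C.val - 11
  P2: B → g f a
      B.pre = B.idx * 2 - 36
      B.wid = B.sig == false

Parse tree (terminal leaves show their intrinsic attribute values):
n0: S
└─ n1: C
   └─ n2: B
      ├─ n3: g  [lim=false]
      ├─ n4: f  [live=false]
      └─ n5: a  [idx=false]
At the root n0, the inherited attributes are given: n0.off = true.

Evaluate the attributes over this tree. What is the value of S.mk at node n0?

9

1. n0.off = true  [given at root]
2. n1.val = 27  [27]
3. n1.mk = false  [S.off == false]
4. n2.idx = 15  [15]
5. n2.sig = true  [true]
6. n3.lim = false  [terminal]
7. n4.live = false  [terminal]
8. n5.idx = false  [terminal]
9. n2.pre = -6  [B.idx * 2 - 36]
10. n2.wid = false  [B.sig == false]
11. n1.live = 10  [B.pre + C.val - 11]
12. n0.mk = 9  [C.live * 3 - 21]
13. n0.cnt = 7  [7]
14. n0.lab = true  [S.off == true]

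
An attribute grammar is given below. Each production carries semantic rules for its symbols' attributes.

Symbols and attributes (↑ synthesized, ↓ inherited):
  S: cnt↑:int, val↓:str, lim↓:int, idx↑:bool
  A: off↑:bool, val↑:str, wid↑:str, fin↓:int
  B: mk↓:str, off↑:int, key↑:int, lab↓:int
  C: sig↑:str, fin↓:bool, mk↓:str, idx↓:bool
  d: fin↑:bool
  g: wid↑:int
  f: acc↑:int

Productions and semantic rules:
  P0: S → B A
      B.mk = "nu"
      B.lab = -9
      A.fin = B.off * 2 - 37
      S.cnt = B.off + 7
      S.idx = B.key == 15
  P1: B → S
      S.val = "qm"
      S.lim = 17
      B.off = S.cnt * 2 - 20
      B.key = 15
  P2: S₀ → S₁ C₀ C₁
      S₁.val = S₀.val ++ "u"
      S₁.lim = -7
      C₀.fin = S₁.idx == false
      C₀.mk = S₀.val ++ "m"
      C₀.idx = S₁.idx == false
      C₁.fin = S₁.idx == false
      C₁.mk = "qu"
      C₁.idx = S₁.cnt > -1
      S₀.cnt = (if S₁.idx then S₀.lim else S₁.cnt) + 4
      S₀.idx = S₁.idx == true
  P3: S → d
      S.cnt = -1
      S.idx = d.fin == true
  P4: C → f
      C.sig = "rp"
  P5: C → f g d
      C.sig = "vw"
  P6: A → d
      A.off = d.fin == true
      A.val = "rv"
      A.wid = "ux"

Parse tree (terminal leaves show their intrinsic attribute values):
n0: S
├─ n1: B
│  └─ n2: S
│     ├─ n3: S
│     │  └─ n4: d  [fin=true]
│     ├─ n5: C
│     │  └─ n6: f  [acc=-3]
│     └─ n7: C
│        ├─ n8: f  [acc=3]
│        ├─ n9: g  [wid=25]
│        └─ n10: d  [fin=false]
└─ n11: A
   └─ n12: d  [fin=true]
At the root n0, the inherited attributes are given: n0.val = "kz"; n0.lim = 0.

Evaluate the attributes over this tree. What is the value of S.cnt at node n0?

29

1. n0.val = "kz"  [given at root]
2. n0.lim = 0  [given at root]
3. n1.mk = "nu"  ["nu"]
4. n1.lab = -9  [-9]
5. n2.val = "qm"  ["qm"]
6. n2.lim = 17  [17]
7. n3.val = "qmu"  [S₀.val ++ "u"]
8. n3.lim = -7  [-7]
9. n4.fin = true  [terminal]
10. n3.cnt = -1  [-1]
11. n3.idx = true  [d.fin == true]
12. n5.fin = false  [S₁.idx == false]
13. n5.mk = "qmm"  [S₀.val ++ "m"]
14. n5.idx = false  [S₁.idx == false]
15. n6.acc = -3  [terminal]
16. n5.sig = "rp"  ["rp"]
17. n7.fin = false  [S₁.idx == false]
18. n7.mk = "qu"  ["qu"]
19. n7.idx = false  [S₁.cnt > -1]
20. n8.acc = 3  [terminal]
21. n9.wid = 25  [terminal]
22. n10.fin = false  [terminal]
23. n7.sig = "vw"  ["vw"]
24. n2.cnt = 21  [(if S₁.idx then S₀.lim else S₁.cnt) + 4]
25. n2.idx = true  [S₁.idx == true]
26. n1.off = 22  [S.cnt * 2 - 20]
27. n1.key = 15  [15]
28. n11.fin = 7  [B.off * 2 - 37]
29. n12.fin = true  [terminal]
30. n11.off = true  [d.fin == true]
31. n11.val = "rv"  ["rv"]
32. n11.wid = "ux"  ["ux"]
33. n0.cnt = 29  [B.off + 7]
34. n0.idx = true  [B.key == 15]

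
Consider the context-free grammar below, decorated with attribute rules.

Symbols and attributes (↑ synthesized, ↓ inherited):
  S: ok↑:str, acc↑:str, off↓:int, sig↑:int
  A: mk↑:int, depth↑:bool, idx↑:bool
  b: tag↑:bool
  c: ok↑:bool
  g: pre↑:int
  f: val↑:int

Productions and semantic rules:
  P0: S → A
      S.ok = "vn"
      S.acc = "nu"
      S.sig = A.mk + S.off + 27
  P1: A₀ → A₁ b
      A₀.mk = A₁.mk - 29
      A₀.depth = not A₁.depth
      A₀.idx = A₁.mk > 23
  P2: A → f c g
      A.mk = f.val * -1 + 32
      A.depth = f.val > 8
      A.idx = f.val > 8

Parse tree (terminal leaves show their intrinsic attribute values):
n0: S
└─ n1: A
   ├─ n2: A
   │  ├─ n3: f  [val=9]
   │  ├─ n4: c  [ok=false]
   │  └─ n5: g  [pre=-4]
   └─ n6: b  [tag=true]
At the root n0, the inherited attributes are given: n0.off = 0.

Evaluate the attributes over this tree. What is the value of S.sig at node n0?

21

1. n0.off = 0  [given at root]
2. n3.val = 9  [terminal]
3. n4.ok = false  [terminal]
4. n5.pre = -4  [terminal]
5. n2.mk = 23  [f.val * -1 + 32]
6. n2.depth = true  [f.val > 8]
7. n2.idx = true  [f.val > 8]
8. n6.tag = true  [terminal]
9. n1.mk = -6  [A₁.mk - 29]
10. n1.depth = false  [not A₁.depth]
11. n1.idx = false  [A₁.mk > 23]
12. n0.ok = "vn"  ["vn"]
13. n0.acc = "nu"  ["nu"]
14. n0.sig = 21  [A.mk + S.off + 27]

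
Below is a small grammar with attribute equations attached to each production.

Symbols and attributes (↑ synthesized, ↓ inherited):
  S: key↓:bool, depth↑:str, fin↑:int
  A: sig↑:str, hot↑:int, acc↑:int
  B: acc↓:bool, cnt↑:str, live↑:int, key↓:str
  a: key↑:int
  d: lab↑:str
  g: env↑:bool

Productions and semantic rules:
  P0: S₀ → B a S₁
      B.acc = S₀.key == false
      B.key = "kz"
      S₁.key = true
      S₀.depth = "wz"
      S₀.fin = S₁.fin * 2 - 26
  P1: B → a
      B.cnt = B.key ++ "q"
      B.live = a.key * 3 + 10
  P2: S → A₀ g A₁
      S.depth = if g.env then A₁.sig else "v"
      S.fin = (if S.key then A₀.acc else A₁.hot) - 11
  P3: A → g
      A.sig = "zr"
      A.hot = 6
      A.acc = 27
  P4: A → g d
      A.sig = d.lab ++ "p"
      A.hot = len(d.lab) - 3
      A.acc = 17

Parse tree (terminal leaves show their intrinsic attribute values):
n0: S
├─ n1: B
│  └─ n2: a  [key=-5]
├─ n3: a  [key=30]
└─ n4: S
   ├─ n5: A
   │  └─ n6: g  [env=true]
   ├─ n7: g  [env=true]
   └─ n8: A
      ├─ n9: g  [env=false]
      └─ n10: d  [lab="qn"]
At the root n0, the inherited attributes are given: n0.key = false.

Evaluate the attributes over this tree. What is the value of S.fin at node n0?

6

1. n0.key = false  [given at root]
2. n1.acc = true  [S₀.key == false]
3. n1.key = "kz"  ["kz"]
4. n2.key = -5  [terminal]
5. n1.cnt = "kzq"  [B.key ++ "q"]
6. n1.live = -5  [a.key * 3 + 10]
7. n3.key = 30  [terminal]
8. n4.key = true  [true]
9. n6.env = true  [terminal]
10. n5.sig = "zr"  ["zr"]
11. n5.hot = 6  [6]
12. n5.acc = 27  [27]
13. n7.env = true  [terminal]
14. n9.env = false  [terminal]
15. n10.lab = "qn"  [terminal]
16. n8.sig = "qnp"  [d.lab ++ "p"]
17. n8.hot = -1  [len(d.lab) - 3]
18. n8.acc = 17  [17]
19. n4.depth = "qnp"  [if g.env then A₁.sig else "v"]
20. n4.fin = 16  [(if S.key then A₀.acc else A₁.hot) - 11]
21. n0.depth = "wz"  ["wz"]
22. n0.fin = 6  [S₁.fin * 2 - 26]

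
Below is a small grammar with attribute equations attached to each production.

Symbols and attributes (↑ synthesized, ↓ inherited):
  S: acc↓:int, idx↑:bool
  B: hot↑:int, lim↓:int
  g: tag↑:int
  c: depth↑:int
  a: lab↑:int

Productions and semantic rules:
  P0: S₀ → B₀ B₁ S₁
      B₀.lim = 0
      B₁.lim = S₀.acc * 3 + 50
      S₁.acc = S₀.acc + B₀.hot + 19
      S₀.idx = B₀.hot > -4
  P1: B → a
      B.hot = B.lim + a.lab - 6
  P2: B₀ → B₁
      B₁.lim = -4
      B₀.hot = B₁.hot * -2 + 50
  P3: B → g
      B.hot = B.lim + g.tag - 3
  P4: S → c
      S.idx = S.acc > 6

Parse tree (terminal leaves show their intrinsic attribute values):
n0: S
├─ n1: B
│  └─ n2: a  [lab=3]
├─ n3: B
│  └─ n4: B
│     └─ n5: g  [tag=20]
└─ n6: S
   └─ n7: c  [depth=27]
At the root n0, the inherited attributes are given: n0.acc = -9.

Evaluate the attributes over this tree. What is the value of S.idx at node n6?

true

1. n0.acc = -9  [given at root]
2. n1.lim = 0  [0]
3. n2.lab = 3  [terminal]
4. n1.hot = -3  [B.lim + a.lab - 6]
5. n3.lim = 23  [S₀.acc * 3 + 50]
6. n4.lim = -4  [-4]
7. n5.tag = 20  [terminal]
8. n4.hot = 13  [B.lim + g.tag - 3]
9. n3.hot = 24  [B₁.hot * -2 + 50]
10. n6.acc = 7  [S₀.acc + B₀.hot + 19]
11. n7.depth = 27  [terminal]
12. n6.idx = true  [S.acc > 6]
13. n0.idx = true  [B₀.hot > -4]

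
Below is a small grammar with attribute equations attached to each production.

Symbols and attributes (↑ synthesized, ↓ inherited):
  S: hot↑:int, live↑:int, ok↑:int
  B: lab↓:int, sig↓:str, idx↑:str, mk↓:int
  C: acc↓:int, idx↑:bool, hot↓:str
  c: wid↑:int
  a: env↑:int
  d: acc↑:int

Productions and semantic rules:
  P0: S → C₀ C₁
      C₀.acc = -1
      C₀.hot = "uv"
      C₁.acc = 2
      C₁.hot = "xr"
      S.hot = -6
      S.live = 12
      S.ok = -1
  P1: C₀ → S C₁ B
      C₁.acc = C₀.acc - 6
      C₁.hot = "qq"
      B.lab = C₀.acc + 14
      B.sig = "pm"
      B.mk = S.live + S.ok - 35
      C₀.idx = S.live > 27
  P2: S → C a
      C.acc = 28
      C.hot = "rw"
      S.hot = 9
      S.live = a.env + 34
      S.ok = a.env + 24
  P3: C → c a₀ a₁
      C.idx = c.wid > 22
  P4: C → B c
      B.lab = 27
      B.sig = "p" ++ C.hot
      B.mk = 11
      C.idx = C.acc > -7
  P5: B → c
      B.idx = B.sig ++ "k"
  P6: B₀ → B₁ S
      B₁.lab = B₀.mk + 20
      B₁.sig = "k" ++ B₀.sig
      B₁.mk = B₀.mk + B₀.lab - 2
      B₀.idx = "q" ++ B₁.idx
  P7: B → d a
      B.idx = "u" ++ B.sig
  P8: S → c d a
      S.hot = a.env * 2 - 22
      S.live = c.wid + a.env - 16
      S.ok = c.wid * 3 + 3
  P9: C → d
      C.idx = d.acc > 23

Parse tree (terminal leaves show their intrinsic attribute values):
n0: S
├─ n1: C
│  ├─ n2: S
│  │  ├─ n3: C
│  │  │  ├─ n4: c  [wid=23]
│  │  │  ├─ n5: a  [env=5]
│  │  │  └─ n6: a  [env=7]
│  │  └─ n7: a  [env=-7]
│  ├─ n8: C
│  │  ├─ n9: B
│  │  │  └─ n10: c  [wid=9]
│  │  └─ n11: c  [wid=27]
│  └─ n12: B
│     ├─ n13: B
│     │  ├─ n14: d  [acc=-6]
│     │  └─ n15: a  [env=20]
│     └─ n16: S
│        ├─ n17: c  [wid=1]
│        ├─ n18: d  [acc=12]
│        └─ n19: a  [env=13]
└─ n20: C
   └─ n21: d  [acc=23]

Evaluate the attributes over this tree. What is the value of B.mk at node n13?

1. n1.acc = -1  [-1]
2. n1.hot = "uv"  ["uv"]
3. n3.acc = 28  [28]
4. n3.hot = "rw"  ["rw"]
5. n4.wid = 23  [terminal]
6. n5.env = 5  [terminal]
7. n6.env = 7  [terminal]
8. n3.idx = true  [c.wid > 22]
9. n7.env = -7  [terminal]
10. n2.hot = 9  [9]
11. n2.live = 27  [a.env + 34]
12. n2.ok = 17  [a.env + 24]
13. n8.acc = -7  [C₀.acc - 6]
14. n8.hot = "qq"  ["qq"]
15. n9.lab = 27  [27]
16. n9.sig = "pqq"  ["p" ++ C.hot]
17. n9.mk = 11  [11]
18. n10.wid = 9  [terminal]
19. n9.idx = "pqqk"  [B.sig ++ "k"]
20. n11.wid = 27  [terminal]
21. n8.idx = false  [C.acc > -7]
22. n12.lab = 13  [C₀.acc + 14]
23. n12.sig = "pm"  ["pm"]
24. n12.mk = 9  [S.live + S.ok - 35]
25. n13.lab = 29  [B₀.mk + 20]
26. n13.sig = "kpm"  ["k" ++ B₀.sig]
27. n13.mk = 20  [B₀.mk + B₀.lab - 2]
28. n14.acc = -6  [terminal]
29. n15.env = 20  [terminal]
30. n13.idx = "ukpm"  ["u" ++ B.sig]
31. n17.wid = 1  [terminal]
32. n18.acc = 12  [terminal]
33. n19.env = 13  [terminal]
34. n16.hot = 4  [a.env * 2 - 22]
35. n16.live = -2  [c.wid + a.env - 16]
36. n16.ok = 6  [c.wid * 3 + 3]
37. n12.idx = "qukpm"  ["q" ++ B₁.idx]
38. n1.idx = false  [S.live > 27]
39. n20.acc = 2  [2]
40. n20.hot = "xr"  ["xr"]
41. n21.acc = 23  [terminal]
42. n20.idx = false  [d.acc > 23]
43. n0.hot = -6  [-6]
44. n0.live = 12  [12]
45. n0.ok = -1  [-1]

20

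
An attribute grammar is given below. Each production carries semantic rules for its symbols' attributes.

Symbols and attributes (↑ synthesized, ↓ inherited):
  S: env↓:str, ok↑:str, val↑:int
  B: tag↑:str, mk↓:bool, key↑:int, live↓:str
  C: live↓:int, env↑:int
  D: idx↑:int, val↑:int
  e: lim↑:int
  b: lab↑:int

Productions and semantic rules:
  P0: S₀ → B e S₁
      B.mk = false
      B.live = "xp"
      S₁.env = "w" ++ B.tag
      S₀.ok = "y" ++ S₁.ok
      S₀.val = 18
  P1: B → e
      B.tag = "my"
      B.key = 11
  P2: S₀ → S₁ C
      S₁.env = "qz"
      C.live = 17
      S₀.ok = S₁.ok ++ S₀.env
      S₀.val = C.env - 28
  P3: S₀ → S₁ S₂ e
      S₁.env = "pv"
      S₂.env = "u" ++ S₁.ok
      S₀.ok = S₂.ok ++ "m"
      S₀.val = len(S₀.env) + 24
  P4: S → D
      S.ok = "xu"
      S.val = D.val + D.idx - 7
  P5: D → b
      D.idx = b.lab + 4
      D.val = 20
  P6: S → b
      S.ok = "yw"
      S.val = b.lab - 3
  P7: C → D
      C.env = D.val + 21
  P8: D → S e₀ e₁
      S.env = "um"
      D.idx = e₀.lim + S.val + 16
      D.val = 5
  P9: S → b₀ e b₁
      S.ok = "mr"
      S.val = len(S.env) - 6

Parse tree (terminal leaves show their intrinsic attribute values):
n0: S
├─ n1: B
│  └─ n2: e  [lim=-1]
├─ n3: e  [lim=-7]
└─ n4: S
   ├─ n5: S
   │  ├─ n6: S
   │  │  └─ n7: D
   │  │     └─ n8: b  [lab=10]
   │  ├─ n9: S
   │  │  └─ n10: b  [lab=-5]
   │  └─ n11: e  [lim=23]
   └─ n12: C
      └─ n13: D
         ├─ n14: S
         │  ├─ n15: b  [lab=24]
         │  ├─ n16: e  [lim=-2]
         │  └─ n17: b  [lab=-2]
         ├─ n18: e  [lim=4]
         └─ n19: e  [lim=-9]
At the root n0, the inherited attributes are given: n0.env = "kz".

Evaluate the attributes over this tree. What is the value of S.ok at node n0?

"yywmwmy"

1. n0.env = "kz"  [given at root]
2. n1.mk = false  [false]
3. n1.live = "xp"  ["xp"]
4. n2.lim = -1  [terminal]
5. n1.tag = "my"  ["my"]
6. n1.key = 11  [11]
7. n3.lim = -7  [terminal]
8. n4.env = "wmy"  ["w" ++ B.tag]
9. n5.env = "qz"  ["qz"]
10. n6.env = "pv"  ["pv"]
11. n8.lab = 10  [terminal]
12. n7.idx = 14  [b.lab + 4]
13. n7.val = 20  [20]
14. n6.ok = "xu"  ["xu"]
15. n6.val = 27  [D.val + D.idx - 7]
16. n9.env = "uxu"  ["u" ++ S₁.ok]
17. n10.lab = -5  [terminal]
18. n9.ok = "yw"  ["yw"]
19. n9.val = -8  [b.lab - 3]
20. n11.lim = 23  [terminal]
21. n5.ok = "ywm"  [S₂.ok ++ "m"]
22. n5.val = 26  [len(S₀.env) + 24]
23. n12.live = 17  [17]
24. n14.env = "um"  ["um"]
25. n15.lab = 24  [terminal]
26. n16.lim = -2  [terminal]
27. n17.lab = -2  [terminal]
28. n14.ok = "mr"  ["mr"]
29. n14.val = -4  [len(S.env) - 6]
30. n18.lim = 4  [terminal]
31. n19.lim = -9  [terminal]
32. n13.idx = 16  [e₀.lim + S.val + 16]
33. n13.val = 5  [5]
34. n12.env = 26  [D.val + 21]
35. n4.ok = "ywmwmy"  [S₁.ok ++ S₀.env]
36. n4.val = -2  [C.env - 28]
37. n0.ok = "yywmwmy"  ["y" ++ S₁.ok]
38. n0.val = 18  [18]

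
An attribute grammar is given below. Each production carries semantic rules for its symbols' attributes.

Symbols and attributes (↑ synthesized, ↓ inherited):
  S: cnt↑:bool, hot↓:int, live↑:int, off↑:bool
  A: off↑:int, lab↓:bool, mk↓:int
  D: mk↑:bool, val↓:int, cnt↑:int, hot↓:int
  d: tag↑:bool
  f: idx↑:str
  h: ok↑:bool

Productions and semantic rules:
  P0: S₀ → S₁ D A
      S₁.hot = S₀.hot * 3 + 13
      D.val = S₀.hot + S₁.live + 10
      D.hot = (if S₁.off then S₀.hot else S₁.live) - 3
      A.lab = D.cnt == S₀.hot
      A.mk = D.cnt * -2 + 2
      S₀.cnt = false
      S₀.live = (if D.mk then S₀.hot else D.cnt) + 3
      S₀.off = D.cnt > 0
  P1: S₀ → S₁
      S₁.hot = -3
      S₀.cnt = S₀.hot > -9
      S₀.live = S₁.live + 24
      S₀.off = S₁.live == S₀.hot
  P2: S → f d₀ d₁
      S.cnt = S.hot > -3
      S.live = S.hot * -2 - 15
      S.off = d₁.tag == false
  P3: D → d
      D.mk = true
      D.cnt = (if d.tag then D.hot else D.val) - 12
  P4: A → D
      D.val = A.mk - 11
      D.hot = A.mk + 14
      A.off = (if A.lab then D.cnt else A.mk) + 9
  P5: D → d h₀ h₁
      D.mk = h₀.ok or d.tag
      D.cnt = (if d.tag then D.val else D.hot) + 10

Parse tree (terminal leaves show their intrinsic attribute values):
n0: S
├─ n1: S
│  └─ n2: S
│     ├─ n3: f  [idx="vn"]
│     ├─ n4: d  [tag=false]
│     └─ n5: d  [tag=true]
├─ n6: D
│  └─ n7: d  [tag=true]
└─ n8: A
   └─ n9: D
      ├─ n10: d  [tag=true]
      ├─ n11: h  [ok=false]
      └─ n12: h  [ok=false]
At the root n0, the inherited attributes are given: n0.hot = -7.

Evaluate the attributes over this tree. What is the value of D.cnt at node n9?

1. n0.hot = -7  [given at root]
2. n1.hot = -8  [S₀.hot * 3 + 13]
3. n2.hot = -3  [-3]
4. n3.idx = "vn"  [terminal]
5. n4.tag = false  [terminal]
6. n5.tag = true  [terminal]
7. n2.cnt = false  [S.hot > -3]
8. n2.live = -9  [S.hot * -2 - 15]
9. n2.off = false  [d₁.tag == false]
10. n1.cnt = true  [S₀.hot > -9]
11. n1.live = 15  [S₁.live + 24]
12. n1.off = false  [S₁.live == S₀.hot]
13. n6.val = 18  [S₀.hot + S₁.live + 10]
14. n6.hot = 12  [(if S₁.off then S₀.hot else S₁.live) - 3]
15. n7.tag = true  [terminal]
16. n6.mk = true  [true]
17. n6.cnt = 0  [(if d.tag then D.hot else D.val) - 12]
18. n8.lab = false  [D.cnt == S₀.hot]
19. n8.mk = 2  [D.cnt * -2 + 2]
20. n9.val = -9  [A.mk - 11]
21. n9.hot = 16  [A.mk + 14]
22. n10.tag = true  [terminal]
23. n11.ok = false  [terminal]
24. n12.ok = false  [terminal]
25. n9.mk = true  [h₀.ok or d.tag]
26. n9.cnt = 1  [(if d.tag then D.val else D.hot) + 10]
27. n8.off = 11  [(if A.lab then D.cnt else A.mk) + 9]
28. n0.cnt = false  [false]
29. n0.live = -4  [(if D.mk then S₀.hot else D.cnt) + 3]
30. n0.off = false  [D.cnt > 0]

1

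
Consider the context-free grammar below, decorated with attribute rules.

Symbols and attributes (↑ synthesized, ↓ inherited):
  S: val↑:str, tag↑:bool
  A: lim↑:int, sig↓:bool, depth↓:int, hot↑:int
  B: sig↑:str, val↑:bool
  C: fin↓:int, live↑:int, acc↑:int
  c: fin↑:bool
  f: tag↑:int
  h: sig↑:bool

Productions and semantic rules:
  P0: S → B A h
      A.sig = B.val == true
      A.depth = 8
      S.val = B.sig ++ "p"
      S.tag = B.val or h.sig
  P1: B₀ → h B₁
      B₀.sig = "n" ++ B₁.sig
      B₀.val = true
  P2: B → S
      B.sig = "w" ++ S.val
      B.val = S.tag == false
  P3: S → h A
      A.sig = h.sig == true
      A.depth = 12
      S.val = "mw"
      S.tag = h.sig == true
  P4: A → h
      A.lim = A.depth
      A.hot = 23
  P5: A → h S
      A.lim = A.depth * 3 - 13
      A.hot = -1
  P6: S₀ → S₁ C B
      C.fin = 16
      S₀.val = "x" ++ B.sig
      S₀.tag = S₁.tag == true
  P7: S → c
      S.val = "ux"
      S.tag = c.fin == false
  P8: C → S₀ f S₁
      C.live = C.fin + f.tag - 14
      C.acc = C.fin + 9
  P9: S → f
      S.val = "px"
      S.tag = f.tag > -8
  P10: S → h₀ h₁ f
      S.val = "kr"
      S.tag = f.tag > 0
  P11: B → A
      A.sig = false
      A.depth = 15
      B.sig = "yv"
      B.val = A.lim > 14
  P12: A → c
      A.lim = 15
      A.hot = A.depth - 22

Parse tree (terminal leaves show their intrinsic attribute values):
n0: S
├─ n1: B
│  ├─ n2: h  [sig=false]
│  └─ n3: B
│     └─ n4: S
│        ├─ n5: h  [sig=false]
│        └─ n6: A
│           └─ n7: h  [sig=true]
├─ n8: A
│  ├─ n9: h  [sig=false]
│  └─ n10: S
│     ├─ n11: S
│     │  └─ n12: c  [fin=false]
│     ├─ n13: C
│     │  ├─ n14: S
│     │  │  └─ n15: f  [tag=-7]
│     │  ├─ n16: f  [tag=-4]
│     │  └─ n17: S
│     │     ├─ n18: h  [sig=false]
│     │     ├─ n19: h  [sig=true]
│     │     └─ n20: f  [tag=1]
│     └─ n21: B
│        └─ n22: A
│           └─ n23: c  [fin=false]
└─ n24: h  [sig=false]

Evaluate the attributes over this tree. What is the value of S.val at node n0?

1. n2.sig = false  [terminal]
2. n5.sig = false  [terminal]
3. n6.sig = false  [h.sig == true]
4. n6.depth = 12  [12]
5. n7.sig = true  [terminal]
6. n6.lim = 12  [A.depth]
7. n6.hot = 23  [23]
8. n4.val = "mw"  ["mw"]
9. n4.tag = false  [h.sig == true]
10. n3.sig = "wmw"  ["w" ++ S.val]
11. n3.val = true  [S.tag == false]
12. n1.sig = "nwmw"  ["n" ++ B₁.sig]
13. n1.val = true  [true]
14. n8.sig = true  [B.val == true]
15. n8.depth = 8  [8]
16. n9.sig = false  [terminal]
17. n12.fin = false  [terminal]
18. n11.val = "ux"  ["ux"]
19. n11.tag = true  [c.fin == false]
20. n13.fin = 16  [16]
21. n15.tag = -7  [terminal]
22. n14.val = "px"  ["px"]
23. n14.tag = true  [f.tag > -8]
24. n16.tag = -4  [terminal]
25. n18.sig = false  [terminal]
26. n19.sig = true  [terminal]
27. n20.tag = 1  [terminal]
28. n17.val = "kr"  ["kr"]
29. n17.tag = true  [f.tag > 0]
30. n13.live = -2  [C.fin + f.tag - 14]
31. n13.acc = 25  [C.fin + 9]
32. n22.sig = false  [false]
33. n22.depth = 15  [15]
34. n23.fin = false  [terminal]
35. n22.lim = 15  [15]
36. n22.hot = -7  [A.depth - 22]
37. n21.sig = "yv"  ["yv"]
38. n21.val = true  [A.lim > 14]
39. n10.val = "xyv"  ["x" ++ B.sig]
40. n10.tag = true  [S₁.tag == true]
41. n8.lim = 11  [A.depth * 3 - 13]
42. n8.hot = -1  [-1]
43. n24.sig = false  [terminal]
44. n0.val = "nwmwp"  [B.sig ++ "p"]
45. n0.tag = true  [B.val or h.sig]

"nwmwp"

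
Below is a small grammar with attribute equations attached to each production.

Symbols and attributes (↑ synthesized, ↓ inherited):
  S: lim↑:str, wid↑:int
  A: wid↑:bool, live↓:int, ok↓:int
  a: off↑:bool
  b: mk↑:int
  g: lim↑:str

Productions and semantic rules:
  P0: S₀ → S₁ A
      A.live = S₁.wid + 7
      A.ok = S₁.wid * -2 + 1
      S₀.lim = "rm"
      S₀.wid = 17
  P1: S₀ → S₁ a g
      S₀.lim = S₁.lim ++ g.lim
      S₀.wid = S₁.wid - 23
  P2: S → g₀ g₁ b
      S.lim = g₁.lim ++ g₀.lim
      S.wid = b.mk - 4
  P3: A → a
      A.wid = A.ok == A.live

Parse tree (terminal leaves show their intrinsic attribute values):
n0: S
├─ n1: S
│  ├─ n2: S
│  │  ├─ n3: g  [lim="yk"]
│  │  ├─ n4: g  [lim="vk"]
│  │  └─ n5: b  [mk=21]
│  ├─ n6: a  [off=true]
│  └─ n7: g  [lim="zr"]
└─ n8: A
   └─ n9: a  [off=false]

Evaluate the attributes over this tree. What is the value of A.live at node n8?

1

1. n3.lim = "yk"  [terminal]
2. n4.lim = "vk"  [terminal]
3. n5.mk = 21  [terminal]
4. n2.lim = "vkyk"  [g₁.lim ++ g₀.lim]
5. n2.wid = 17  [b.mk - 4]
6. n6.off = true  [terminal]
7. n7.lim = "zr"  [terminal]
8. n1.lim = "vkykzr"  [S₁.lim ++ g.lim]
9. n1.wid = -6  [S₁.wid - 23]
10. n8.live = 1  [S₁.wid + 7]
11. n8.ok = 13  [S₁.wid * -2 + 1]
12. n9.off = false  [terminal]
13. n8.wid = false  [A.ok == A.live]
14. n0.lim = "rm"  ["rm"]
15. n0.wid = 17  [17]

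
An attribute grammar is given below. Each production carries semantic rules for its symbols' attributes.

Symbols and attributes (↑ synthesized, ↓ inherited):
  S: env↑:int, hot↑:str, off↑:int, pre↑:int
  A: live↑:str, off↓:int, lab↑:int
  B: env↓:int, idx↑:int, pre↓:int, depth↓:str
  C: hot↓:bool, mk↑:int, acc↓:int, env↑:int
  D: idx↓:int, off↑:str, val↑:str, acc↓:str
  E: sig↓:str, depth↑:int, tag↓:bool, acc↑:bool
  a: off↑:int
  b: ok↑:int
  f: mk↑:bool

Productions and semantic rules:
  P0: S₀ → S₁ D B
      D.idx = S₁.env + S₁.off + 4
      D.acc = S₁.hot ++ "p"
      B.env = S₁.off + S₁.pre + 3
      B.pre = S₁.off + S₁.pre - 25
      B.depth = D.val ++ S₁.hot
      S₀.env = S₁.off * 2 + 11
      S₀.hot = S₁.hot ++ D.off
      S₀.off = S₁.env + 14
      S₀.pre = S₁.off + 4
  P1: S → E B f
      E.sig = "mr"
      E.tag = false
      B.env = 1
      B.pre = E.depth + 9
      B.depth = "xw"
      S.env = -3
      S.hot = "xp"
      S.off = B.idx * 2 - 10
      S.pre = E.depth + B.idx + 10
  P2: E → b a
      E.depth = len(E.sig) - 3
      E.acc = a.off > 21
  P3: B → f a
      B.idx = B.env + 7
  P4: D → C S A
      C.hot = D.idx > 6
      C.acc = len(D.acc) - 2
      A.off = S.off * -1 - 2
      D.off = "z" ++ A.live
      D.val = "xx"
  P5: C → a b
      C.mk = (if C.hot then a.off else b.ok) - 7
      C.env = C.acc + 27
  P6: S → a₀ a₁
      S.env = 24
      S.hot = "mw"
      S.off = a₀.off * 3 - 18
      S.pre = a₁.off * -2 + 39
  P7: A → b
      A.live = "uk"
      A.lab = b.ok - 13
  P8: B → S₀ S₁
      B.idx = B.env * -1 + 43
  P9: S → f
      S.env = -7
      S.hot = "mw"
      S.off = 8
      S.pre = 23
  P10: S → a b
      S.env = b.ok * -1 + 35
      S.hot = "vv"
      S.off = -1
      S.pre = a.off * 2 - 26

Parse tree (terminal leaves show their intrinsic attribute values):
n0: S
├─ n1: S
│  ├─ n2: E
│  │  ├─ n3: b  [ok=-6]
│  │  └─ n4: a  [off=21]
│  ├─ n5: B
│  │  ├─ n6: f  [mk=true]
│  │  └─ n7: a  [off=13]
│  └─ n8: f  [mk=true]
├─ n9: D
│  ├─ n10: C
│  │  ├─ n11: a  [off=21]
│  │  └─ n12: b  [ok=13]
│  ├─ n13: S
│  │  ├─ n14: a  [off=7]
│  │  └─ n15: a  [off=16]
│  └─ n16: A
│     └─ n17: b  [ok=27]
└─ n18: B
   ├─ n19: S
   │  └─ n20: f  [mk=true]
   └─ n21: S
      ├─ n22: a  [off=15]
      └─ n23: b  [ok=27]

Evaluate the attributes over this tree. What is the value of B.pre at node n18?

-2

1. n2.sig = "mr"  ["mr"]
2. n2.tag = false  [false]
3. n3.ok = -6  [terminal]
4. n4.off = 21  [terminal]
5. n2.depth = -1  [len(E.sig) - 3]
6. n2.acc = false  [a.off > 21]
7. n5.env = 1  [1]
8. n5.pre = 8  [E.depth + 9]
9. n5.depth = "xw"  ["xw"]
10. n6.mk = true  [terminal]
11. n7.off = 13  [terminal]
12. n5.idx = 8  [B.env + 7]
13. n8.mk = true  [terminal]
14. n1.env = -3  [-3]
15. n1.hot = "xp"  ["xp"]
16. n1.off = 6  [B.idx * 2 - 10]
17. n1.pre = 17  [E.depth + B.idx + 10]
18. n9.idx = 7  [S₁.env + S₁.off + 4]
19. n9.acc = "xpp"  [S₁.hot ++ "p"]
20. n10.hot = true  [D.idx > 6]
21. n10.acc = 1  [len(D.acc) - 2]
22. n11.off = 21  [terminal]
23. n12.ok = 13  [terminal]
24. n10.mk = 14  [(if C.hot then a.off else b.ok) - 7]
25. n10.env = 28  [C.acc + 27]
26. n14.off = 7  [terminal]
27. n15.off = 16  [terminal]
28. n13.env = 24  [24]
29. n13.hot = "mw"  ["mw"]
30. n13.off = 3  [a₀.off * 3 - 18]
31. n13.pre = 7  [a₁.off * -2 + 39]
32. n16.off = -5  [S.off * -1 - 2]
33. n17.ok = 27  [terminal]
34. n16.live = "uk"  ["uk"]
35. n16.lab = 14  [b.ok - 13]
36. n9.off = "zuk"  ["z" ++ A.live]
37. n9.val = "xx"  ["xx"]
38. n18.env = 26  [S₁.off + S₁.pre + 3]
39. n18.pre = -2  [S₁.off + S₁.pre - 25]
40. n18.depth = "xxxp"  [D.val ++ S₁.hot]
41. n20.mk = true  [terminal]
42. n19.env = -7  [-7]
43. n19.hot = "mw"  ["mw"]
44. n19.off = 8  [8]
45. n19.pre = 23  [23]
46. n22.off = 15  [terminal]
47. n23.ok = 27  [terminal]
48. n21.env = 8  [b.ok * -1 + 35]
49. n21.hot = "vv"  ["vv"]
50. n21.off = -1  [-1]
51. n21.pre = 4  [a.off * 2 - 26]
52. n18.idx = 17  [B.env * -1 + 43]
53. n0.env = 23  [S₁.off * 2 + 11]
54. n0.hot = "xpzuk"  [S₁.hot ++ D.off]
55. n0.off = 11  [S₁.env + 14]
56. n0.pre = 10  [S₁.off + 4]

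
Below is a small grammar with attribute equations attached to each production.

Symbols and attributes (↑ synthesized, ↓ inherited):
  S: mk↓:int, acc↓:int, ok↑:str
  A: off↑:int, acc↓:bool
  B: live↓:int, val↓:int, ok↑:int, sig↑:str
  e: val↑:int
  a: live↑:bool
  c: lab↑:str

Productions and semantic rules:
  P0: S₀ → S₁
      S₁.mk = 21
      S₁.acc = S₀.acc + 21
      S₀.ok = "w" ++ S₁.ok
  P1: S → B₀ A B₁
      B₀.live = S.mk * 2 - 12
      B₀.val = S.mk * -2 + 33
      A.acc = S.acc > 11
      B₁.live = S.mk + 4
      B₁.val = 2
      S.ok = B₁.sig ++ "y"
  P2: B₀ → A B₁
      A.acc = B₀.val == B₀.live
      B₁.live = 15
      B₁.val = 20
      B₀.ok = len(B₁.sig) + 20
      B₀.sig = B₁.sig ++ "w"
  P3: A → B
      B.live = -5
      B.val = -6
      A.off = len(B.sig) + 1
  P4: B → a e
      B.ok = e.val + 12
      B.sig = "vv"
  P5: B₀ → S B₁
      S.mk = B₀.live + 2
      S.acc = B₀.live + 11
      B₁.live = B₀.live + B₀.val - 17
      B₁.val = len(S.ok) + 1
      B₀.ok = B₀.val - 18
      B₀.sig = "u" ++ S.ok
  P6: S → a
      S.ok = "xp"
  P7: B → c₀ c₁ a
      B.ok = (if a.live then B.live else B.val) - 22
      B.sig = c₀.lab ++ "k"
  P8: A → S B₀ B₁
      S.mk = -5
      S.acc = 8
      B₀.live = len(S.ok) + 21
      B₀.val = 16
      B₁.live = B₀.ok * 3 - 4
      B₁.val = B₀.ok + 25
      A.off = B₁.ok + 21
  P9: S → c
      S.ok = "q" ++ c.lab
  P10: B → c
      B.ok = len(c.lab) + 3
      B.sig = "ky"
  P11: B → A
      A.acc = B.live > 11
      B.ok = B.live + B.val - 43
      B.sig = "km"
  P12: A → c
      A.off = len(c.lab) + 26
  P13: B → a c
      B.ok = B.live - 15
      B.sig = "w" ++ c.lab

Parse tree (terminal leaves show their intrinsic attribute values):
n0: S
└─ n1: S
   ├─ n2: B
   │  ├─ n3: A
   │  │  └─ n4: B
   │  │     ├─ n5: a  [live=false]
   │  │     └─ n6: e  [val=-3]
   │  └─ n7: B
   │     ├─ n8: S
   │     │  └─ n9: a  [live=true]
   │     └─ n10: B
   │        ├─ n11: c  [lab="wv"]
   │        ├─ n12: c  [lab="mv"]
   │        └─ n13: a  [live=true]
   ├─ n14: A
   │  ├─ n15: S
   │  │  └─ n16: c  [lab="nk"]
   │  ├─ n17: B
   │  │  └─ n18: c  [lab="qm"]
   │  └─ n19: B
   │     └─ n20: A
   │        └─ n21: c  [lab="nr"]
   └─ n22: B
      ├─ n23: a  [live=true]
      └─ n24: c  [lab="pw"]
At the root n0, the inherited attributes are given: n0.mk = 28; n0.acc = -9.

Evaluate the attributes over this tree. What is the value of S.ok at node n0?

"wwpwy"

1. n0.mk = 28  [given at root]
2. n0.acc = -9  [given at root]
3. n1.mk = 21  [21]
4. n1.acc = 12  [S₀.acc + 21]
5. n2.live = 30  [S.mk * 2 - 12]
6. n2.val = -9  [S.mk * -2 + 33]
7. n3.acc = false  [B₀.val == B₀.live]
8. n4.live = -5  [-5]
9. n4.val = -6  [-6]
10. n5.live = false  [terminal]
11. n6.val = -3  [terminal]
12. n4.ok = 9  [e.val + 12]
13. n4.sig = "vv"  ["vv"]
14. n3.off = 3  [len(B.sig) + 1]
15. n7.live = 15  [15]
16. n7.val = 20  [20]
17. n8.mk = 17  [B₀.live + 2]
18. n8.acc = 26  [B₀.live + 11]
19. n9.live = true  [terminal]
20. n8.ok = "xp"  ["xp"]
21. n10.live = 18  [B₀.live + B₀.val - 17]
22. n10.val = 3  [len(S.ok) + 1]
23. n11.lab = "wv"  [terminal]
24. n12.lab = "mv"  [terminal]
25. n13.live = true  [terminal]
26. n10.ok = -4  [(if a.live then B.live else B.val) - 22]
27. n10.sig = "wvk"  [c₀.lab ++ "k"]
28. n7.ok = 2  [B₀.val - 18]
29. n7.sig = "uxp"  ["u" ++ S.ok]
30. n2.ok = 23  [len(B₁.sig) + 20]
31. n2.sig = "uxpw"  [B₁.sig ++ "w"]
32. n14.acc = true  [S.acc > 11]
33. n15.mk = -5  [-5]
34. n15.acc = 8  [8]
35. n16.lab = "nk"  [terminal]
36. n15.ok = "qnk"  ["q" ++ c.lab]
37. n17.live = 24  [len(S.ok) + 21]
38. n17.val = 16  [16]
39. n18.lab = "qm"  [terminal]
40. n17.ok = 5  [len(c.lab) + 3]
41. n17.sig = "ky"  ["ky"]
42. n19.live = 11  [B₀.ok * 3 - 4]
43. n19.val = 30  [B₀.ok + 25]
44. n20.acc = false  [B.live > 11]
45. n21.lab = "nr"  [terminal]
46. n20.off = 28  [len(c.lab) + 26]
47. n19.ok = -2  [B.live + B.val - 43]
48. n19.sig = "km"  ["km"]
49. n14.off = 19  [B₁.ok + 21]
50. n22.live = 25  [S.mk + 4]
51. n22.val = 2  [2]
52. n23.live = true  [terminal]
53. n24.lab = "pw"  [terminal]
54. n22.ok = 10  [B.live - 15]
55. n22.sig = "wpw"  ["w" ++ c.lab]
56. n1.ok = "wpwy"  [B₁.sig ++ "y"]
57. n0.ok = "wwpwy"  ["w" ++ S₁.ok]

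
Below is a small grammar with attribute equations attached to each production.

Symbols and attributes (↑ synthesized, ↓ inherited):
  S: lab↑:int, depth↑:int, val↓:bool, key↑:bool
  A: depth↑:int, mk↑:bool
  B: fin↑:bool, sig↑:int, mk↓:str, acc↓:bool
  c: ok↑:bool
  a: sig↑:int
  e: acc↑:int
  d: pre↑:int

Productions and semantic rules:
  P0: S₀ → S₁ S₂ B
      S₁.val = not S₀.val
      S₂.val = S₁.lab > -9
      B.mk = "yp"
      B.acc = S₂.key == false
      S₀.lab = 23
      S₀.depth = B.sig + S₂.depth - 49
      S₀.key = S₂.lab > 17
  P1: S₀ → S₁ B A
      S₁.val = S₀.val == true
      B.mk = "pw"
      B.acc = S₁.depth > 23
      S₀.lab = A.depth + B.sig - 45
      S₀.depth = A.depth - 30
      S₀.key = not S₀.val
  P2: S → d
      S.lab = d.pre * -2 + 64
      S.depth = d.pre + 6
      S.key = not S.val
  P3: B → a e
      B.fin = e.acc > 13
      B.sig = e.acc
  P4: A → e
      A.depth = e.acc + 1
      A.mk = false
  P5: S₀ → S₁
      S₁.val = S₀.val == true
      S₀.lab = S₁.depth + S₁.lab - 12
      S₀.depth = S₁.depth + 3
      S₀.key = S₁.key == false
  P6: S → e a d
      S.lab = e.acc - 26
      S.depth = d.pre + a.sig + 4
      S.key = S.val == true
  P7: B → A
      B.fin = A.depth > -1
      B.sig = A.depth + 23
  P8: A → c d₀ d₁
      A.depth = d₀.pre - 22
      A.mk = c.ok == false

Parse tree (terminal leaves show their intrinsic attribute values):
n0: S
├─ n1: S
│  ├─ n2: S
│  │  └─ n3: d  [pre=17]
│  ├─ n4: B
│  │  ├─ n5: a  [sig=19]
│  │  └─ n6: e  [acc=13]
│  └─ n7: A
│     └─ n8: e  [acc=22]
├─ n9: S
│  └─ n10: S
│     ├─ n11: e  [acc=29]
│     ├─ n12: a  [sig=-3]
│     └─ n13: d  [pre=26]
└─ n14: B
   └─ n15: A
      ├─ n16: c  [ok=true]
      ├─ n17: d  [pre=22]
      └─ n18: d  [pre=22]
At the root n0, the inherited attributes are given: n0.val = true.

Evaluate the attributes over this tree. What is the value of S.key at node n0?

true

1. n0.val = true  [given at root]
2. n1.val = false  [not S₀.val]
3. n2.val = false  [S₀.val == true]
4. n3.pre = 17  [terminal]
5. n2.lab = 30  [d.pre * -2 + 64]
6. n2.depth = 23  [d.pre + 6]
7. n2.key = true  [not S.val]
8. n4.mk = "pw"  ["pw"]
9. n4.acc = false  [S₁.depth > 23]
10. n5.sig = 19  [terminal]
11. n6.acc = 13  [terminal]
12. n4.fin = false  [e.acc > 13]
13. n4.sig = 13  [e.acc]
14. n8.acc = 22  [terminal]
15. n7.depth = 23  [e.acc + 1]
16. n7.mk = false  [false]
17. n1.lab = -9  [A.depth + B.sig - 45]
18. n1.depth = -7  [A.depth - 30]
19. n1.key = true  [not S₀.val]
20. n9.val = false  [S₁.lab > -9]
21. n10.val = false  [S₀.val == true]
22. n11.acc = 29  [terminal]
23. n12.sig = -3  [terminal]
24. n13.pre = 26  [terminal]
25. n10.lab = 3  [e.acc - 26]
26. n10.depth = 27  [d.pre + a.sig + 4]
27. n10.key = false  [S.val == true]
28. n9.lab = 18  [S₁.depth + S₁.lab - 12]
29. n9.depth = 30  [S₁.depth + 3]
30. n9.key = true  [S₁.key == false]
31. n14.mk = "yp"  ["yp"]
32. n14.acc = false  [S₂.key == false]
33. n16.ok = true  [terminal]
34. n17.pre = 22  [terminal]
35. n18.pre = 22  [terminal]
36. n15.depth = 0  [d₀.pre - 22]
37. n15.mk = false  [c.ok == false]
38. n14.fin = true  [A.depth > -1]
39. n14.sig = 23  [A.depth + 23]
40. n0.lab = 23  [23]
41. n0.depth = 4  [B.sig + S₂.depth - 49]
42. n0.key = true  [S₂.lab > 17]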